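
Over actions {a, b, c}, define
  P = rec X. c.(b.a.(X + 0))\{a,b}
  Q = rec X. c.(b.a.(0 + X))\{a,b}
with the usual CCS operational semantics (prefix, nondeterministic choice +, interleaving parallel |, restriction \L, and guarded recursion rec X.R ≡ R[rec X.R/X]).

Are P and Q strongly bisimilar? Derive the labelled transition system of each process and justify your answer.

P's transition system — 2 states:
  s0 = rec X. c.(b.a.(X + 0))\{a,b} → =c=> s1
  s1 = (b.a.((rec X. c.(b.a.(X + 0))\{a,b}) + 0))\{a,b} → stopped
Q's transition system — 2 states:
  t0 = rec X. c.(b.a.(0 + X))\{a,b} → =c=> t1
  t1 = (b.a.(0 + (rec X. c.(b.a.(0 + X))\{a,b})))\{a,b} → stopped
Coarsest stable partition (strong bisimilarity classes):
  B0 = {s0, t0}
  B1 = {s1, t1}
s0 ∈ B0, t0 ∈ B0 → same block

P ~ Q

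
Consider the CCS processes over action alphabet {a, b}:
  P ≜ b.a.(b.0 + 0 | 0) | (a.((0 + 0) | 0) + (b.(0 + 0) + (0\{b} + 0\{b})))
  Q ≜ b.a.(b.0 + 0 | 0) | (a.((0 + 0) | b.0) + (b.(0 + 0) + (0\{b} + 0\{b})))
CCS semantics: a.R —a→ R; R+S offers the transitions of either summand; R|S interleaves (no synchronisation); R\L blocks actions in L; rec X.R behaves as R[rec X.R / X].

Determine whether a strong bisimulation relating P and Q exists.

P ≁ Q

LTS(P): 12 reachable states
  m0 = b.a.(b.0 + 0 | 0) | (a.((0 + 0) | 0) + (b.(0 + 0) + (0\{b} + 0\{b}))) ⊢ -a-> m1, -b-> m2, -b-> m3
  m1 = b.a.(b.0 + 0 | 0) | ((0 + 0) | 0) ⊢ -b-> m4
  m2 = a.(b.0 + 0 | 0) | (a.((0 + 0) | 0) + (b.(0 + 0) + (0\{b} + 0\{b}))) ⊢ -a-> m4, -a-> m5, -b-> m6
  m3 = b.a.(b.0 + 0 | 0) | (0 + 0) ⊢ -b-> m6
  m4 = a.(b.0 + 0 | 0) | ((0 + 0) | 0) ⊢ -a-> m7
  m5 = (b.0 + 0 | 0) | (a.((0 + 0) | 0) + (b.(0 + 0) + (0\{b} + 0\{b}))) ⊢ -a-> m7, -b-> m8, -b-> m9
  m6 = a.(b.0 + 0 | 0) | (0 + 0) ⊢ -a-> m8
  m7 = (b.0 + 0 | 0) | ((0 + 0) | 0) ⊢ -b-> m10
  m8 = (b.0 + 0 | 0) | (0 + 0) ⊢ -b-> m11
  m9 = 0 | (a.((0 + 0) | 0) + (b.(0 + 0) + (0\{b} + 0\{b}))) ⊢ -a-> m10, -b-> m11
  m10 = 0 | ((0 + 0) | 0) ⊢ deadlocked
  m11 = 0 | (0 + 0) ⊢ deadlocked
LTS(Q): 16 reachable states
  n0 = b.a.(b.0 + 0 | 0) | (a.((0 + 0) | b.0) + (b.(0 + 0) + (0\{b} + 0\{b}))) ⊢ -a-> n1, -b-> n2, -b-> n3
  n1 = b.a.(b.0 + 0 | 0) | ((0 + 0) | b.0) ⊢ -b-> n4, -b-> n5
  n2 = a.(b.0 + 0 | 0) | (a.((0 + 0) | b.0) + (b.(0 + 0) + (0\{b} + 0\{b}))) ⊢ -a-> n4, -a-> n6, -b-> n7
  n3 = b.a.(b.0 + 0 | 0) | (0 + 0) ⊢ -b-> n7
  n4 = a.(b.0 + 0 | 0) | ((0 + 0) | b.0) ⊢ -a-> n8, -b-> n9
  n5 = b.a.(b.0 + 0 | 0) | ((0 + 0) | 0) ⊢ -b-> n9
  n6 = (b.0 + 0 | 0) | (a.((0 + 0) | b.0) + (b.(0 + 0) + (0\{b} + 0\{b}))) ⊢ -a-> n8, -b-> n10, -b-> n11
  n7 = a.(b.0 + 0 | 0) | (0 + 0) ⊢ -a-> n10
  n8 = (b.0 + 0 | 0) | ((0 + 0) | b.0) ⊢ -b-> n12, -b-> n13
  n9 = a.(b.0 + 0 | 0) | ((0 + 0) | 0) ⊢ -a-> n12
  n10 = (b.0 + 0 | 0) | (0 + 0) ⊢ -b-> n14
  n11 = 0 | (a.((0 + 0) | b.0) + (b.(0 + 0) + (0\{b} + 0\{b}))) ⊢ -a-> n13, -b-> n14
  n12 = (b.0 + 0 | 0) | ((0 + 0) | 0) ⊢ -b-> n15
  n13 = 0 | ((0 + 0) | b.0) ⊢ -b-> n15
  n14 = 0 | (0 + 0) ⊢ deadlocked
  n15 = 0 | ((0 + 0) | 0) ⊢ deadlocked
Coarsest stable partition (strong bisimilarity classes):
  B0 = {m0}
  B1 = {m2}
  B2 = {m4, m6, n7, n9}
  B3 = {m7, m8, n10, n12, n13}
  B4 = {m10, m11, n14, n15}
  B5 = {m5}
  B6 = {m9}
  B7 = {m1, m3, n3, n5}
  B8 = {n0}
  B9 = {n2}
  B10 = {n4}
  B11 = {n8}
  B12 = {n6}
  B13 = {n11}
  B14 = {n1}
m0 ∈ B0, n0 ∈ B8 → different blocks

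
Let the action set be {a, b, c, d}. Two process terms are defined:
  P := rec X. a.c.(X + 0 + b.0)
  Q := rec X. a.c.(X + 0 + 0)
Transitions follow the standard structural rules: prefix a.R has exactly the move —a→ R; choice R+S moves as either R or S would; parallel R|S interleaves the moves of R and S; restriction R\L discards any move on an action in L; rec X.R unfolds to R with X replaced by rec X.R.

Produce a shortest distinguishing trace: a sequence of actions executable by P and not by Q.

acb

LTS(P): 4 reachable states
  s0 = rec X. a.c.(X + 0 + b.0) has moves --a--▸ s1
  s1 = c.((rec X. a.c.(X + 0 + b.0)) + 0 + b.0) has moves --c--▸ s2
  s2 = (rec X. a.c.(X + 0 + b.0)) + 0 + b.0 has moves --a--▸ s1, --b--▸ s3
  s3 = 0 has moves ·
LTS(Q): 3 reachable states
  t0 = rec X. a.c.(X + 0 + 0) has moves --a--▸ t1
  t1 = c.((rec X. a.c.(X + 0 + 0)) + 0 + 0) has moves --c--▸ t2
  t2 = (rec X. a.c.(X + 0 + 0)) + 0 + 0 has moves --a--▸ t1
Trace ⟨acb⟩ through P, begin at {s0}:
  step 1 (a): {s1}
  step 2 (c): {s2}
  step 3 (b): {s3}
  — P admits the full trace.
Trace ⟨acb⟩ through Q, begin at {t0}:
  step 1 (a): {t1}
  step 2 (c): {t2}
  step 3 (b): ∅ (Q stuck)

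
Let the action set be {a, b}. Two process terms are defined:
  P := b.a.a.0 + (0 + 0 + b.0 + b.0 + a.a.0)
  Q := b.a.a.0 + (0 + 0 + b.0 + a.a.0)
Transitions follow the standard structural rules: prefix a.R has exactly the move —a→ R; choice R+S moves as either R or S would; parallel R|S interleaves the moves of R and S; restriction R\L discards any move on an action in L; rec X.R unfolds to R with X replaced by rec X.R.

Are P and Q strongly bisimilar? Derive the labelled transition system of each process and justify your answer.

P's transition system — 4 states:
  m0 = b.a.a.0 + (0 + 0 + b.0 + b.0 + a.a.0) ⊢ --a--▸ m1, --b--▸ m2, --b--▸ m3
  m1 = a.0 ⊢ --a--▸ m2
  m2 = 0 ⊢ ·
  m3 = a.a.0 ⊢ --a--▸ m1
Q's transition system — 4 states:
  n0 = b.a.a.0 + (0 + 0 + b.0 + a.a.0) ⊢ --a--▸ n1, --b--▸ n2, --b--▸ n3
  n1 = a.0 ⊢ --a--▸ n2
  n2 = 0 ⊢ ·
  n3 = a.a.0 ⊢ --a--▸ n1
Partition-refinement fixed point:
  B0 = {m0, n0}
  B1 = {m1, n1}
  B2 = {m2, n2}
  B3 = {m3, n3}
m0 ∈ B0, n0 ∈ B0 → same block

P ~ Q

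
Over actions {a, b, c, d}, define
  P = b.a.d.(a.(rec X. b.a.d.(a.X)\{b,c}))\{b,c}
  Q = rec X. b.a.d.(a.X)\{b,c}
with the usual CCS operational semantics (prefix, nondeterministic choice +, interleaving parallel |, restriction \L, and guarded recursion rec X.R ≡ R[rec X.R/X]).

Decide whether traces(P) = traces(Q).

LTS(P): 5 reachable states
  p0 = b.a.d.(a.(rec X. b.a.d.(a.X)\{b,c}))\{b,c} → =b=> p1
  p1 = a.d.(a.(rec X. b.a.d.(a.X)\{b,c}))\{b,c} → =a=> p2
  p2 = d.(a.(rec X. b.a.d.(a.X)\{b,c}))\{b,c} → =d=> p3
  p3 = (a.(rec X. b.a.d.(a.X)\{b,c}))\{b,c} → =a=> p4
  p4 = (rec X. b.a.d.(a.X)\{b,c})\{b,c} → deadlocked
LTS(Q): 5 reachable states
  q0 = rec X. b.a.d.(a.X)\{b,c} → =b=> q1
  q1 = a.d.(a.(rec X. b.a.d.(a.X)\{b,c}))\{b,c} → =a=> q2
  q2 = d.(a.(rec X. b.a.d.(a.X)\{b,c}))\{b,c} → =d=> q3
  q3 = (a.(rec X. b.a.d.(a.X)\{b,c}))\{b,c} → =a=> q4
  q4 = (rec X. b.a.d.(a.X)\{b,c})\{b,c} → deadlocked
Coarsest stable partition (strong bisimilarity classes):
  B0 = {p0, q0}
  B1 = {p1, q1}
  B2 = {p2, q2}
  B3 = {p3, q3}
  B4 = {p4, q4}
p0 ∈ B0, q0 ∈ B0 → same block
Bisimilar ⇒ trace-equivalent.

trace-equivalent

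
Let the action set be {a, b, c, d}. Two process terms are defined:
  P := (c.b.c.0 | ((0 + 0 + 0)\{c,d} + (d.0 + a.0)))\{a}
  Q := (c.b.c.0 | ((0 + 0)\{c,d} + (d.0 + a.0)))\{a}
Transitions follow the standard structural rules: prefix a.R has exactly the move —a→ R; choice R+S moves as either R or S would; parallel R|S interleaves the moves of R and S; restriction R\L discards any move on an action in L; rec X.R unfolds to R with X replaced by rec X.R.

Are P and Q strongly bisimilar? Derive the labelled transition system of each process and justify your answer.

P ~ Q

P's transition system — 8 states:
  s0 = (c.b.c.0 | ((0 + 0 + 0)\{c,d} + (d.0 + a.0)))\{a} | --c--▸ s1, --d--▸ s2
  s1 = (b.c.0 | ((0 + 0 + 0)\{c,d} + (d.0 + a.0)))\{a} | --b--▸ s3, --d--▸ s4
  s2 = (c.b.c.0 | 0)\{a} | --c--▸ s4
  s3 = (c.0 | ((0 + 0 + 0)\{c,d} + (d.0 + a.0)))\{a} | --c--▸ s5, --d--▸ s6
  s4 = (b.c.0 | 0)\{a} | --b--▸ s6
  s5 = (0 | ((0 + 0 + 0)\{c,d} + (d.0 + a.0)))\{a} | --d--▸ s7
  s6 = (c.0 | 0)\{a} | --c--▸ s7
  s7 = (0 | 0)\{a} | ·
Q's transition system — 8 states:
  t0 = (c.b.c.0 | ((0 + 0)\{c,d} + (d.0 + a.0)))\{a} | --c--▸ t1, --d--▸ t2
  t1 = (b.c.0 | ((0 + 0)\{c,d} + (d.0 + a.0)))\{a} | --b--▸ t3, --d--▸ t4
  t2 = (c.b.c.0 | 0)\{a} | --c--▸ t4
  t3 = (c.0 | ((0 + 0)\{c,d} + (d.0 + a.0)))\{a} | --c--▸ t5, --d--▸ t6
  t4 = (b.c.0 | 0)\{a} | --b--▸ t6
  t5 = (0 | ((0 + 0)\{c,d} + (d.0 + a.0)))\{a} | --d--▸ t7
  t6 = (c.0 | 0)\{a} | --c--▸ t7
  t7 = (0 | 0)\{a} | ·
Partition-refinement fixed point:
  B0 = {s0, t0}
  B1 = {s1, t1}
  B2 = {s4, t4}
  B3 = {s6, t6}
  B4 = {s7, t7}
  B5 = {s3, t3}
  B6 = {s5, t5}
  B7 = {s2, t2}
s0 ∈ B0, t0 ∈ B0 → same block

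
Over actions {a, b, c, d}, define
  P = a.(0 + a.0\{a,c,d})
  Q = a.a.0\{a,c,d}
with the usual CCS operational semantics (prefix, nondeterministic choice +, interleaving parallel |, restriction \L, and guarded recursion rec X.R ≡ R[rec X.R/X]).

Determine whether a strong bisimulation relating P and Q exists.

Reachable graph of P (3 states):
  m0 = a.(0 + a.0\{a,c,d}) → =a=> m1
  m1 = 0 + a.0\{a,c,d} → =a=> m2
  m2 = 0\{a,c,d} → ∅
Reachable graph of Q (3 states):
  n0 = a.a.0\{a,c,d} → =a=> n1
  n1 = a.0\{a,c,d} → =a=> n2
  n2 = 0\{a,c,d} → ∅
Bisimilarity quotient blocks:
  B0 = {m0, n0}
  B1 = {m1, n1}
  B2 = {m2, n2}
m0 ∈ B0, n0 ∈ B0 → same block

P ~ Q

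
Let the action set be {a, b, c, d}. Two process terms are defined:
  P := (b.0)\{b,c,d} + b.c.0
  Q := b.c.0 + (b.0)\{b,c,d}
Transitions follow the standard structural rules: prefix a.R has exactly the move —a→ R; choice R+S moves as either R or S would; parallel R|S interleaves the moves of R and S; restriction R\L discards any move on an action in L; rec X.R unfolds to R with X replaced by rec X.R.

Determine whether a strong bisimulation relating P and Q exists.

YES

P's transition system — 3 states:
  s0 = (b.0)\{b,c,d} + b.c.0 ⊢ --b--▸ s1
  s1 = c.0 ⊢ --c--▸ s2
  s2 = 0 ⊢ stopped
Q's transition system — 3 states:
  t0 = b.c.0 + (b.0)\{b,c,d} ⊢ --b--▸ t1
  t1 = c.0 ⊢ --c--▸ t2
  t2 = 0 ⊢ stopped
Bisimilarity quotient blocks:
  B0 = {s0, t0}
  B1 = {s1, t1}
  B2 = {s2, t2}
s0 ∈ B0, t0 ∈ B0 → same block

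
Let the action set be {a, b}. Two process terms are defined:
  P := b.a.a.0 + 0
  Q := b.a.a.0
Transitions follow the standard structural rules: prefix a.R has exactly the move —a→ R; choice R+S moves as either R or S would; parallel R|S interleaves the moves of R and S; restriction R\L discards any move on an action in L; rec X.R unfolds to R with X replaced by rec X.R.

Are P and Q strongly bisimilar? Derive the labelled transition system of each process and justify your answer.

Reachable graph of P (4 states):
  m0 = b.a.a.0 + 0 ⊢ =b=> m1
  m1 = a.a.0 ⊢ =a=> m2
  m2 = a.0 ⊢ =a=> m3
  m3 = 0 ⊢ ∅
Reachable graph of Q (4 states):
  n0 = b.a.a.0 ⊢ =b=> n1
  n1 = a.a.0 ⊢ =a=> n2
  n2 = a.0 ⊢ =a=> n3
  n3 = 0 ⊢ ∅
Coarsest stable partition (strong bisimilarity classes):
  B0 = {m0, n0}
  B1 = {m1, n1}
  B2 = {m2, n2}
  B3 = {m3, n3}
m0 ∈ B0, n0 ∈ B0 → same block

bisimilar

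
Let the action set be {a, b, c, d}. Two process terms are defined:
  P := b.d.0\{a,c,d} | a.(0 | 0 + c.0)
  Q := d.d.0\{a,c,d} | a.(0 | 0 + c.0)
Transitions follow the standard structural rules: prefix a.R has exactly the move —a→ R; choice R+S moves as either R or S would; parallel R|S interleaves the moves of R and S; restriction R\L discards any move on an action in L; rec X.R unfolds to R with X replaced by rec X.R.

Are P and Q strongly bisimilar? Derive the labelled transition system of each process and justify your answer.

P's transition system — 9 states:
  m0 = b.d.0\{a,c,d} | a.(0 | 0 + c.0) :: ··a··> m1, ··b··> m2
  m1 = b.d.0\{a,c,d} | (0 | 0 + c.0) :: ··b··> m3, ··c··> m4
  m2 = d.0\{a,c,d} | a.(0 | 0 + c.0) :: ··a··> m3, ··d··> m5
  m3 = d.0\{a,c,d} | (0 | 0 + c.0) :: ··c··> m6, ··d··> m7
  m4 = b.d.0\{a,c,d} | 0 :: ··b··> m6
  m5 = 0\{a,c,d} | a.(0 | 0 + c.0) :: ··a··> m7
  m6 = d.0\{a,c,d} | 0 :: ··d··> m8
  m7 = 0\{a,c,d} | (0 | 0 + c.0) :: ··c··> m8
  m8 = 0\{a,c,d} | 0 :: stopped
Q's transition system — 9 states:
  n0 = d.d.0\{a,c,d} | a.(0 | 0 + c.0) :: ··a··> n1, ··d··> n2
  n1 = d.d.0\{a,c,d} | (0 | 0 + c.0) :: ··c··> n3, ··d··> n4
  n2 = d.0\{a,c,d} | a.(0 | 0 + c.0) :: ··a··> n4, ··d··> n5
  n3 = d.d.0\{a,c,d} | 0 :: ··d··> n6
  n4 = d.0\{a,c,d} | (0 | 0 + c.0) :: ··c··> n6, ··d··> n7
  n5 = 0\{a,c,d} | a.(0 | 0 + c.0) :: ··a··> n7
  n6 = d.0\{a,c,d} | 0 :: ··d··> n8
  n7 = 0\{a,c,d} | (0 | 0 + c.0) :: ··c··> n8
  n8 = 0\{a,c,d} | 0 :: stopped
Bisimilarity quotient blocks:
  B0 = {m0}
  B1 = {m2, n2}
  B2 = {m5, n5}
  B3 = {m7, n7}
  B4 = {m8, n8}
  B5 = {m3, n4}
  B6 = {m6, n6}
  B7 = {m1}
  B8 = {m4}
  B9 = {n0}
  B10 = {n1}
  B11 = {n3}
m0 ∈ B0, n0 ∈ B9 → different blocks

P ≁ Q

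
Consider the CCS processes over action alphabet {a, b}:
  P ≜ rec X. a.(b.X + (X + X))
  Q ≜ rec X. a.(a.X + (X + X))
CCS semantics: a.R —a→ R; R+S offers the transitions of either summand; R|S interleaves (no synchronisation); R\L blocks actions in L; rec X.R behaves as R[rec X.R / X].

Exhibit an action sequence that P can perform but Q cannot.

LTS(P): 2 reachable states
  p0 = rec X. a.(b.X + (X + X)) | ··a··> p1
  p1 = b.(rec X. a.(b.X + (X + X))) + ((rec X. a.(b.X + (X + X))) + (rec X. a.(b.X + (X + X)))) | ··a··> p1, ··b··> p0
LTS(Q): 2 reachable states
  q0 = rec X. a.(a.X + (X + X)) | ··a··> q1
  q1 = a.(rec X. a.(a.X + (X + X))) + ((rec X. a.(a.X + (X + X))) + (rec X. a.(a.X + (X + X)))) | ··a··> q0, ··a··> q1
Trace ⟨ab⟩ through P, begin at {p0}:
  after a @ step 1: {p1}
  after b @ step 2: {p0}
  — P admits the full trace.
Trace ⟨ab⟩ through Q, begin at {q0}:
  after a @ step 1: {q1}
  after b @ step 2: ∅ (Q stuck)

ab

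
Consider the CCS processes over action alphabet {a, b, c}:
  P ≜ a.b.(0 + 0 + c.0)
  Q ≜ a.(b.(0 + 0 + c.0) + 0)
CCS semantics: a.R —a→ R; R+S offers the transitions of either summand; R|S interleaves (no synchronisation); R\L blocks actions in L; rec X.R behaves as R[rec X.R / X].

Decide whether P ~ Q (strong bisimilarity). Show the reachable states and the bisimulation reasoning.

P ~ Q

LTS(P): 4 reachable states
  p0 = a.b.(0 + 0 + c.0) → -a-> p1
  p1 = b.(0 + 0 + c.0) → -b-> p2
  p2 = 0 + 0 + c.0 → -c-> p3
  p3 = 0 → ∅
LTS(Q): 4 reachable states
  q0 = a.(b.(0 + 0 + c.0) + 0) → -a-> q1
  q1 = b.(0 + 0 + c.0) + 0 → -b-> q2
  q2 = 0 + 0 + c.0 → -c-> q3
  q3 = 0 → ∅
Coarsest stable partition (strong bisimilarity classes):
  B0 = {p0, q0}
  B1 = {p1, q1}
  B2 = {p2, q2}
  B3 = {p3, q3}
p0 ∈ B0, q0 ∈ B0 → same block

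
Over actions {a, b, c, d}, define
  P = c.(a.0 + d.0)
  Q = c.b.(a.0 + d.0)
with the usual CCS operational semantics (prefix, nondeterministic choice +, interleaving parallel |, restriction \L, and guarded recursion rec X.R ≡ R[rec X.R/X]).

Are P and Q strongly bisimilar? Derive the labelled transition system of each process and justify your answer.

NO

P's transition system — 3 states:
  p0 = c.(a.0 + d.0) ⊢ -c-> p1
  p1 = a.0 + d.0 ⊢ -a-> p2, -d-> p2
  p2 = 0 ⊢ stopped
Q's transition system — 4 states:
  q0 = c.b.(a.0 + d.0) ⊢ -c-> q1
  q1 = b.(a.0 + d.0) ⊢ -b-> q2
  q2 = a.0 + d.0 ⊢ -a-> q3, -d-> q3
  q3 = 0 ⊢ stopped
Bisimilarity quotient blocks:
  B0 = {p0}
  B1 = {p1, q2}
  B2 = {p2, q3}
  B3 = {q0}
  B4 = {q1}
p0 ∈ B0, q0 ∈ B3 → different blocks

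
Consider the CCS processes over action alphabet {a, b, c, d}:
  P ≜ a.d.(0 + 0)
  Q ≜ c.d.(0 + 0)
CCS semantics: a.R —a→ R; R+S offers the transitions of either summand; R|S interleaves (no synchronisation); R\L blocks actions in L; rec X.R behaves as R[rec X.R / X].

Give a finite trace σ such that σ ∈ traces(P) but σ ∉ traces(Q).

P's transition system — 3 states:
  u0 = a.d.(0 + 0) ⊢ --a--▸ u1
  u1 = d.(0 + 0) ⊢ --d--▸ u2
  u2 = 0 + 0 ⊢ ·
Q's transition system — 3 states:
  v0 = c.d.(0 + 0) ⊢ --c--▸ v1
  v1 = d.(0 + 0) ⊢ --d--▸ v2
  v2 = 0 + 0 ⊢ ·
Trace ⟨a⟩ through P, begin at {u0}:
  step 1 (a): {u1}
  ✓ P
Trace ⟨a⟩ through Q, begin at {v0}:
  step 1 (a): ∅ (Q stuck)

a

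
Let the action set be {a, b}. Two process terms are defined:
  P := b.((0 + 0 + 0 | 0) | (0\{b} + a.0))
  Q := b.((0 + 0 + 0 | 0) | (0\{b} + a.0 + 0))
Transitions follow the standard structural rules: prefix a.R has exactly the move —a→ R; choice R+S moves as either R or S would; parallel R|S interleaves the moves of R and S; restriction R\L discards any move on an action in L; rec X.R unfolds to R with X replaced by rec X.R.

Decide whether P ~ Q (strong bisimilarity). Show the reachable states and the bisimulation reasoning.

YES

Reachable graph of P (3 states):
  s0 = b.((0 + 0 + 0 | 0) | (0\{b} + a.0)) has moves —b→ s1
  s1 = (0 + 0 + 0 | 0) | (0\{b} + a.0) has moves —a→ s2
  s2 = (0 + 0 + 0 | 0) | 0 has moves (no moves)
Reachable graph of Q (3 states):
  t0 = b.((0 + 0 + 0 | 0) | (0\{b} + a.0 + 0)) has moves —b→ t1
  t1 = (0 + 0 + 0 | 0) | (0\{b} + a.0 + 0) has moves —a→ t2
  t2 = (0 + 0 + 0 | 0) | 0 has moves (no moves)
Coarsest stable partition (strong bisimilarity classes):
  B0 = {s0, t0}
  B1 = {s1, t1}
  B2 = {s2, t2}
s0 ∈ B0, t0 ∈ B0 → same block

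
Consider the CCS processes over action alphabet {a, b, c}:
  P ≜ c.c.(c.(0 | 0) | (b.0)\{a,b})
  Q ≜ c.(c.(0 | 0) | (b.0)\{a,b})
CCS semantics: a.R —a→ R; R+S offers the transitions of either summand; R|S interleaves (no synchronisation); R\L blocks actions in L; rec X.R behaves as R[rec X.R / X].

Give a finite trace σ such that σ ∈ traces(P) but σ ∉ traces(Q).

ccc

LTS(P): 4 reachable states
  m0 = c.c.(c.(0 | 0) | (b.0)\{a,b}) ⊢ —c→ m1
  m1 = c.(c.(0 | 0) | (b.0)\{a,b}) ⊢ —c→ m2
  m2 = c.(0 | 0) | (b.0)\{a,b} ⊢ —c→ m3
  m3 = 0 | 0 | (b.0)\{a,b} ⊢ (no moves)
LTS(Q): 3 reachable states
  n0 = c.(c.(0 | 0) | (b.0)\{a,b}) ⊢ —c→ n1
  n1 = c.(0 | 0) | (b.0)\{a,b} ⊢ —c→ n2
  n2 = 0 | 0 | (b.0)\{a,b} ⊢ (no moves)
Trace ⟨ccc⟩ through P, begin at {m0}:
  step 1 (c): {m1}
  step 2 (c): {m2}
  step 3 (c): {m3}
  — P admits the full trace.
Trace ⟨ccc⟩ through Q, begin at {n0}:
  step 1 (c): {n1}
  step 2 (c): {n2}
  step 3 (c): ∅  — Q cannot continue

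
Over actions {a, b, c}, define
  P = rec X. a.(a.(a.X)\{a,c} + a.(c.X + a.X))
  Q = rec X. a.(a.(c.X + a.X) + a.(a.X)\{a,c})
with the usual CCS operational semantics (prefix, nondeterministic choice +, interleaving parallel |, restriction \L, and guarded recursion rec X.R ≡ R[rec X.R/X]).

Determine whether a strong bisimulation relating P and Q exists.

YES

P's transition system — 4 states:
  s0 = rec X. a.(a.(a.X)\{a,c} + a.(c.X + a.X)) has moves -a-> s1
  s1 = a.(a.(rec X. a.(a.(a.X)\{a,c} + a.(c.X + a.X))))\{a,c} + a.(c.(rec X. a.(a.(a.X)\{a,c} + a.(c.X + a.X))) + a.(rec X. a.(a.(a.X)\{a,c} + a.(c.X + a.X)))) has moves -a-> s2, -a-> s3
  s2 = (a.(rec X. a.(a.(a.X)\{a,c} + a.(c.X + a.X))))\{a,c} has moves stopped
  s3 = c.(rec X. a.(a.(a.X)\{a,c} + a.(c.X + a.X))) + a.(rec X. a.(a.(a.X)\{a,c} + a.(c.X + a.X))) has moves -a-> s0, -c-> s0
Q's transition system — 4 states:
  t0 = rec X. a.(a.(c.X + a.X) + a.(a.X)\{a,c}) has moves -a-> t1
  t1 = a.(c.(rec X. a.(a.(c.X + a.X) + a.(a.X)\{a,c})) + a.(rec X. a.(a.(c.X + a.X) + a.(a.X)\{a,c}))) + a.(a.(rec X. a.(a.(c.X + a.X) + a.(a.X)\{a,c})))\{a,c} has moves -a-> t2, -a-> t3
  t2 = (a.(rec X. a.(a.(c.X + a.X) + a.(a.X)\{a,c})))\{a,c} has moves stopped
  t3 = c.(rec X. a.(a.(c.X + a.X) + a.(a.X)\{a,c})) + a.(rec X. a.(a.(c.X + a.X) + a.(a.X)\{a,c})) has moves -a-> t0, -c-> t0
Coarsest stable partition (strong bisimilarity classes):
  B0 = {s0, t0}
  B1 = {s1, t1}
  B2 = {s3, t3}
  B3 = {s2, t2}
s0 ∈ B0, t0 ∈ B0 → same block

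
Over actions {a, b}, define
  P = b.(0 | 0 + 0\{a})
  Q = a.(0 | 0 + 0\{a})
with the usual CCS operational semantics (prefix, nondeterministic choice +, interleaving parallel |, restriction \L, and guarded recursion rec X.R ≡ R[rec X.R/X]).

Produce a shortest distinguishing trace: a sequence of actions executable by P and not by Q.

P's transition system — 2 states:
  s0 = b.(0 | 0 + 0\{a}) → —b→ s1
  s1 = 0 | 0 + 0\{a} → stopped
Q's transition system — 2 states:
  t0 = a.(0 | 0 + 0\{a}) → —a→ t1
  t1 = 0 | 0 + 0\{a} → stopped
Trace ⟨b⟩ through P, begin at {s0}:
  step 1 (b): {s1}
  — P admits the full trace.
Trace ⟨b⟩ through Q, begin at {t0}:
  step 1 (b): ∅  — Q cannot continue

b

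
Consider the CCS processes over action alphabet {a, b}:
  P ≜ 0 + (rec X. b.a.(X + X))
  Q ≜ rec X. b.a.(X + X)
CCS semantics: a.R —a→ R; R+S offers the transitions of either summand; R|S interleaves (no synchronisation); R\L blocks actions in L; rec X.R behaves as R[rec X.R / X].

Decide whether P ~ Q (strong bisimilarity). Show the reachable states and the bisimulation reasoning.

P ~ Q

LTS(P): 3 reachable states
  p0 = 0 + (rec X. b.a.(X + X)) has moves --b--▸ p1
  p1 = a.((rec X. b.a.(X + X)) + (rec X. b.a.(X + X))) has moves --a--▸ p2
  p2 = (rec X. b.a.(X + X)) + (rec X. b.a.(X + X)) has moves --b--▸ p1
LTS(Q): 3 reachable states
  q0 = rec X. b.a.(X + X) has moves --b--▸ q1
  q1 = a.((rec X. b.a.(X + X)) + (rec X. b.a.(X + X))) has moves --a--▸ q2
  q2 = (rec X. b.a.(X + X)) + (rec X. b.a.(X + X)) has moves --b--▸ q1
Bisimilarity quotient blocks:
  B0 = {p0, p2, q0, q2}
  B1 = {p1, q1}
p0 ∈ B0, q0 ∈ B0 → same block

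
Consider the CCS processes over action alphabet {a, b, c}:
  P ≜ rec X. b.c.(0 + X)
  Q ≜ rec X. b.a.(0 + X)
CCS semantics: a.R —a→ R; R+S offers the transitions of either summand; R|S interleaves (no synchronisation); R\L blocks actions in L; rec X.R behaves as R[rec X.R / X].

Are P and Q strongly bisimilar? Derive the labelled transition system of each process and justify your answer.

not bisimilar

P's transition system — 3 states:
  s0 = rec X. b.c.(0 + X) has moves --b--▸ s1
  s1 = c.(0 + (rec X. b.c.(0 + X))) has moves --c--▸ s2
  s2 = 0 + (rec X. b.c.(0 + X)) has moves --b--▸ s1
Q's transition system — 3 states:
  t0 = rec X. b.a.(0 + X) has moves --b--▸ t1
  t1 = a.(0 + (rec X. b.a.(0 + X))) has moves --a--▸ t2
  t2 = 0 + (rec X. b.a.(0 + X)) has moves --b--▸ t1
Coarsest stable partition (strong bisimilarity classes):
  B0 = {s0, s2}
  B1 = {s1}
  B2 = {t0, t2}
  B3 = {t1}
s0 ∈ B0, t0 ∈ B2 → different blocks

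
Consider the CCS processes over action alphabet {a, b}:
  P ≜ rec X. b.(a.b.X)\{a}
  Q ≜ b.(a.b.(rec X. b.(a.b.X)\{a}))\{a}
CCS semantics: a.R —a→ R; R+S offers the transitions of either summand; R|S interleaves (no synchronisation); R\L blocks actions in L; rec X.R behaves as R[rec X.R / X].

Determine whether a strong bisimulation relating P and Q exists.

P ~ Q

Reachable graph of P (2 states):
  s0 = rec X. b.(a.b.X)\{a} | ··b··> s1
  s1 = (a.b.(rec X. b.(a.b.X)\{a}))\{a} | ∅
Reachable graph of Q (2 states):
  t0 = b.(a.b.(rec X. b.(a.b.X)\{a}))\{a} | ··b··> t1
  t1 = (a.b.(rec X. b.(a.b.X)\{a}))\{a} | ∅
Coarsest stable partition (strong bisimilarity classes):
  B0 = {s0, t0}
  B1 = {s1, t1}
s0 ∈ B0, t0 ∈ B0 → same block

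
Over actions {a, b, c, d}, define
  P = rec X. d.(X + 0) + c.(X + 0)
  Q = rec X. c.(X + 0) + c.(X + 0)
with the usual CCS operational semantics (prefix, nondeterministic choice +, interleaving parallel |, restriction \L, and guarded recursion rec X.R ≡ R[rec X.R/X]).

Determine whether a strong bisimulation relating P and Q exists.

NO

LTS(P): 2 reachable states
  m0 = rec X. d.(X + 0) + c.(X + 0) has moves —c→ m1, —d→ m1
  m1 = (rec X. d.(X + 0) + c.(X + 0)) + 0 has moves —c→ m1, —d→ m1
LTS(Q): 2 reachable states
  n0 = rec X. c.(X + 0) + c.(X + 0) has moves —c→ n1
  n1 = (rec X. c.(X + 0) + c.(X + 0)) + 0 has moves —c→ n1
Partition-refinement fixed point:
  B0 = {m0, m1}
  B1 = {n0, n1}
m0 ∈ B0, n0 ∈ B1 → different blocks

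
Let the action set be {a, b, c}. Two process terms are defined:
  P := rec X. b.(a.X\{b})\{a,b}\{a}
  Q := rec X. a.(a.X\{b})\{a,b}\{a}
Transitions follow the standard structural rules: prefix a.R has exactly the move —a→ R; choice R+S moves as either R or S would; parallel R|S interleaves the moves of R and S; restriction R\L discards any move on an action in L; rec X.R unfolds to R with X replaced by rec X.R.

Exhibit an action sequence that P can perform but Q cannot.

LTS(P): 2 reachable states
  u0 = rec X. b.(a.X\{b})\{a,b}\{a} has moves —b→ u1
  u1 = (a.(rec X. b.(a.X\{b})\{a,b}\{a})\{b})\{a,b}\{a} has moves ∅
LTS(Q): 2 reachable states
  v0 = rec X. a.(a.X\{b})\{a,b}\{a} has moves —a→ v1
  v1 = (a.(rec X. a.(a.X\{b})\{a,b}\{a})\{b})\{a,b}\{a} has moves ∅
Run σ = ⟨b⟩ on P: start {u0}
  step 1 (b): {u1}
  ✓ P
Run σ = ⟨b⟩ on Q: start {v0}
  step 1 (b): no successor for Q

b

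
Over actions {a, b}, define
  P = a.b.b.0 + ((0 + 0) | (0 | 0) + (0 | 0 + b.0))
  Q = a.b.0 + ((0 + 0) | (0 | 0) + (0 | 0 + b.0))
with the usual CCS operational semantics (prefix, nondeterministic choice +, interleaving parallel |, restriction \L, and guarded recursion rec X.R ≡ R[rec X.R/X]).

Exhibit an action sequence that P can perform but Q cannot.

LTS(P): 4 reachable states
  s0 = a.b.b.0 + ((0 + 0) | (0 | 0) + (0 | 0 + b.0)) has moves —a→ s1, —b→ s2
  s1 = b.b.0 has moves —b→ s3
  s2 = 0 has moves stopped
  s3 = b.0 has moves —b→ s2
LTS(Q): 3 reachable states
  t0 = a.b.0 + ((0 + 0) | (0 | 0) + (0 | 0 + b.0)) has moves —a→ t1, —b→ t2
  t1 = b.0 has moves —b→ t2
  t2 = 0 has moves stopped
Run σ = ⟨abb⟩ on P: start {s0}
  after a @ step 1: {s1}
  after b @ step 2: {s3}
  after b @ step 3: {s2}
  ✓ P
Run σ = ⟨abb⟩ on Q: start {t0}
  after a @ step 1: {t1}
  after b @ step 2: {t2}
  after b @ step 3: ∅ (Q stuck)

abb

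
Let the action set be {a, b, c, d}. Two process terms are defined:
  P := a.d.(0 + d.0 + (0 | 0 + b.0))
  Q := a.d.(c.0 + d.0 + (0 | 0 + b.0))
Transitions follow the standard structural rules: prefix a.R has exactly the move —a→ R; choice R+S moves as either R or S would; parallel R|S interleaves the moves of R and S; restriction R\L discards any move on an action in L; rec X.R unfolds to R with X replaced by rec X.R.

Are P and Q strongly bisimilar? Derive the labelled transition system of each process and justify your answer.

P's transition system — 4 states:
  u0 = a.d.(0 + d.0 + (0 | 0 + b.0)) :: -a-> u1
  u1 = d.(0 + d.0 + (0 | 0 + b.0)) :: -d-> u2
  u2 = 0 + d.0 + (0 | 0 + b.0) :: -b-> u3, -d-> u3
  u3 = 0 :: ∅
Q's transition system — 4 states:
  v0 = a.d.(c.0 + d.0 + (0 | 0 + b.0)) :: -a-> v1
  v1 = d.(c.0 + d.0 + (0 | 0 + b.0)) :: -d-> v2
  v2 = c.0 + d.0 + (0 | 0 + b.0) :: -b-> v3, -c-> v3, -d-> v3
  v3 = 0 :: ∅
Bisimilarity quotient blocks:
  B0 = {u0}
  B1 = {u1}
  B2 = {u2}
  B3 = {u3, v3}
  B4 = {v0}
  B5 = {v1}
  B6 = {v2}
u0 ∈ B0, v0 ∈ B4 → different blocks

NO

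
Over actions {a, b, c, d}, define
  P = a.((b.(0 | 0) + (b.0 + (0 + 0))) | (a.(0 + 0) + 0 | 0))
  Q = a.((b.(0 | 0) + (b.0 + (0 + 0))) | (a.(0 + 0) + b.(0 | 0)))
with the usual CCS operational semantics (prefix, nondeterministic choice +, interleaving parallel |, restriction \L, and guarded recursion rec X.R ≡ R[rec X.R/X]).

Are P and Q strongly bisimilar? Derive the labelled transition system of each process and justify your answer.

not bisimilar

P's transition system — 7 states:
  s0 = a.((b.(0 | 0) + (b.0 + (0 + 0))) | (a.(0 + 0) + 0 | 0)) → —a→ s1
  s1 = (b.(0 | 0) + (b.0 + (0 + 0))) | (a.(0 + 0) + 0 | 0) → —a→ s2, —b→ s3, —b→ s4
  s2 = (b.(0 | 0) + (b.0 + (0 + 0))) | (0 + 0) → —b→ s5, —b→ s6
  s3 = 0 | (a.(0 + 0) + 0 | 0) → —a→ s5
  s4 = 0 | 0 | (a.(0 + 0) + 0 | 0) → —a→ s6
  s5 = 0 | (0 + 0) → stopped
  s6 = 0 | 0 | (0 + 0) → stopped
Q's transition system — 10 states:
  t0 = a.((b.(0 | 0) + (b.0 + (0 + 0))) | (a.(0 + 0) + b.(0 | 0))) → —a→ t1
  t1 = (b.(0 | 0) + (b.0 + (0 + 0))) | (a.(0 + 0) + b.(0 | 0)) → —a→ t2, —b→ t3, —b→ t4, —b→ t5
  t2 = (b.(0 | 0) + (b.0 + (0 + 0))) | (0 + 0) → —b→ t6, —b→ t7
  t3 = (b.(0 | 0) + (b.0 + (0 + 0))) | (0 | 0) → —b→ t8, —b→ t9
  t4 = 0 | (a.(0 + 0) + b.(0 | 0)) → —a→ t6, —b→ t8
  t5 = 0 | 0 | (a.(0 + 0) + b.(0 | 0)) → —a→ t7, —b→ t9
  t6 = 0 | (0 + 0) → stopped
  t7 = 0 | 0 | (0 + 0) → stopped
  t8 = 0 | (0 | 0) → stopped
  t9 = 0 | 0 | (0 | 0) → stopped
Bisimilarity quotient blocks:
  B0 = {s0}
  B1 = {s1}
  B2 = {s3, s4}
  B3 = {s5, s6, t6, t7, t8, t9}
  B4 = {s2, t2, t3}
  B5 = {t0}
  B6 = {t1}
  B7 = {t4, t5}
s0 ∈ B0, t0 ∈ B5 → different blocks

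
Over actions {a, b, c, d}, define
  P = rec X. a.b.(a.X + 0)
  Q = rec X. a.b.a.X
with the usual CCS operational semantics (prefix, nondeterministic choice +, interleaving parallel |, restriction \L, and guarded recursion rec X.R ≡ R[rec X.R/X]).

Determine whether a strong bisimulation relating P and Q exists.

P's transition system — 3 states:
  m0 = rec X. a.b.(a.X + 0) ⊢ -a-> m1
  m1 = b.(a.(rec X. a.b.(a.X + 0)) + 0) ⊢ -b-> m2
  m2 = a.(rec X. a.b.(a.X + 0)) + 0 ⊢ -a-> m0
Q's transition system — 3 states:
  n0 = rec X. a.b.a.X ⊢ -a-> n1
  n1 = b.a.(rec X. a.b.a.X) ⊢ -b-> n2
  n2 = a.(rec X. a.b.a.X) ⊢ -a-> n0
Coarsest stable partition (strong bisimilarity classes):
  B0 = {m0, n0}
  B1 = {m1, n1}
  B2 = {m2, n2}
m0 ∈ B0, n0 ∈ B0 → same block

YES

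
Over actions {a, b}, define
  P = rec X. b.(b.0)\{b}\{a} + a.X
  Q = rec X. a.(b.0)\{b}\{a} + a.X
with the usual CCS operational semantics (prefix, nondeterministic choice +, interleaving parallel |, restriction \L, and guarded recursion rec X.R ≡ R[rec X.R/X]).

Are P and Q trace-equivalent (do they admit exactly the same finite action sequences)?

P's transition system — 2 states:
  m0 = rec X. b.(b.0)\{b}\{a} + a.X :: ··a··> m0, ··b··> m1
  m1 = (b.0)\{b}\{a} :: (no moves)
Q's transition system — 2 states:
  n0 = rec X. a.(b.0)\{b}\{a} + a.X :: ··a··> n0, ··a··> n1
  n1 = (b.0)\{b}\{a} :: (no moves)
Trace ⟨b⟩ through P, begin at {m0}:
  step 1 (b): {m1}
  ✓ P
Trace ⟨b⟩ through Q, begin at {n0}:
  step 1 (b): ∅  — Q cannot continue

NO — witness ⟨b⟩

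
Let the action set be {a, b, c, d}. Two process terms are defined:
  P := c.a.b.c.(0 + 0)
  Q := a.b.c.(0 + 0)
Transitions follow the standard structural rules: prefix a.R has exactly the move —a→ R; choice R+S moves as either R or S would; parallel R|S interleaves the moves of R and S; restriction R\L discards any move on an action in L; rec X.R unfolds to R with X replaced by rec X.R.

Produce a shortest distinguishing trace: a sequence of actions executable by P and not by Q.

LTS(P): 5 reachable states
  m0 = c.a.b.c.(0 + 0) has moves =c=> m1
  m1 = a.b.c.(0 + 0) has moves =a=> m2
  m2 = b.c.(0 + 0) has moves =b=> m3
  m3 = c.(0 + 0) has moves =c=> m4
  m4 = 0 + 0 has moves ∅
LTS(Q): 4 reachable states
  n0 = a.b.c.(0 + 0) has moves =a=> n1
  n1 = b.c.(0 + 0) has moves =b=> n2
  n2 = c.(0 + 0) has moves =c=> n3
  n3 = 0 + 0 has moves ∅
Run σ = ⟨c⟩ on P: start {m0}
  after c @ step 1: {m1}
  ✓ P
Run σ = ⟨c⟩ on Q: start {n0}
  after c @ step 1: ∅ (Q stuck)

c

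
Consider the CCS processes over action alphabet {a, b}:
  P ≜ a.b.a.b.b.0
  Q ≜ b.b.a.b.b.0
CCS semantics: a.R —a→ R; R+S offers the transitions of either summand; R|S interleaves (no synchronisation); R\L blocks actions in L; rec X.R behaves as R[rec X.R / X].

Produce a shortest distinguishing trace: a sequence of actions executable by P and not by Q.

a

LTS(P): 6 reachable states
  p0 = a.b.a.b.b.0 :: —a→ p1
  p1 = b.a.b.b.0 :: —b→ p2
  p2 = a.b.b.0 :: —a→ p3
  p3 = b.b.0 :: —b→ p4
  p4 = b.0 :: —b→ p5
  p5 = 0 :: deadlocked
LTS(Q): 6 reachable states
  q0 = b.b.a.b.b.0 :: —b→ q1
  q1 = b.a.b.b.0 :: —b→ q2
  q2 = a.b.b.0 :: —a→ q3
  q3 = b.b.0 :: —b→ q4
  q4 = b.0 :: —b→ q5
  q5 = 0 :: deadlocked
Trace ⟨a⟩ through P, begin at {p0}:
  [1] a ⇒ {p1}
  ✓ P
Trace ⟨a⟩ through Q, begin at {q0}:
  [1] a ⇒ no successor for Q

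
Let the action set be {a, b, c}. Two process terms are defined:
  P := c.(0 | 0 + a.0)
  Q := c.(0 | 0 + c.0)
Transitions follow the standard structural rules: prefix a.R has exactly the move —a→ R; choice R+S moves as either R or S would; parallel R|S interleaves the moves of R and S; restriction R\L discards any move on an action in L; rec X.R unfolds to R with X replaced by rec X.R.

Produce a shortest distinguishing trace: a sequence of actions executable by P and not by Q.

LTS(P): 3 reachable states
  m0 = c.(0 | 0 + a.0) has moves -c-> m1
  m1 = 0 | 0 + a.0 has moves -a-> m2
  m2 = 0 has moves ∅
LTS(Q): 3 reachable states
  n0 = c.(0 | 0 + c.0) has moves -c-> n1
  n1 = 0 | 0 + c.0 has moves -c-> n2
  n2 = 0 has moves ∅
Run σ = ⟨ca⟩ on P: start {m0}
  after c @ step 1: {m1}
  after a @ step 2: {m2}
  — P admits the full trace.
Run σ = ⟨ca⟩ on Q: start {n0}
  after c @ step 1: {n1}
  after a @ step 2: ∅  — Q cannot continue

ca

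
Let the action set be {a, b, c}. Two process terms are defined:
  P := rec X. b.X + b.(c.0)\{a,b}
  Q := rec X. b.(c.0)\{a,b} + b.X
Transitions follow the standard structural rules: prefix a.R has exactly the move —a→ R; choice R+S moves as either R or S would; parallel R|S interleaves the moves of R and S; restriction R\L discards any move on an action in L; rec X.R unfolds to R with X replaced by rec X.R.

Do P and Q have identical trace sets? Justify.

Reachable graph of P (3 states):
  u0 = rec X. b.X + b.(c.0)\{a,b} | ··b··> u0, ··b··> u1
  u1 = (c.0)\{a,b} | ··c··> u2
  u2 = 0\{a,b} | (no moves)
Reachable graph of Q (3 states):
  v0 = rec X. b.(c.0)\{a,b} + b.X | ··b··> v0, ··b··> v1
  v1 = (c.0)\{a,b} | ··c··> v2
  v2 = 0\{a,b} | (no moves)
Bisimilarity quotient blocks:
  B0 = {u0, v0}
  B1 = {u1, v1}
  B2 = {u2, v2}
u0 ∈ B0, v0 ∈ B0 → same block
Bisimilar ⇒ trace-equivalent.

trace-equivalent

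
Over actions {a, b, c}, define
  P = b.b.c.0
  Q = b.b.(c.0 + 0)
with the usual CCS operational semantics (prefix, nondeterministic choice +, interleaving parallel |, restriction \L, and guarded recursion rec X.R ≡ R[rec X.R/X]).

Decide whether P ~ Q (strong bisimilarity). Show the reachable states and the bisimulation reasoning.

Reachable graph of P (4 states):
  m0 = b.b.c.0 :: ··b··> m1
  m1 = b.c.0 :: ··b··> m2
  m2 = c.0 :: ··c··> m3
  m3 = 0 :: ∅
Reachable graph of Q (4 states):
  n0 = b.b.(c.0 + 0) :: ··b··> n1
  n1 = b.(c.0 + 0) :: ··b··> n2
  n2 = c.0 + 0 :: ··c··> n3
  n3 = 0 :: ∅
Bisimilarity quotient blocks:
  B0 = {m0, n0}
  B1 = {m1, n1}
  B2 = {m2, n2}
  B3 = {m3, n3}
m0 ∈ B0, n0 ∈ B0 → same block

YES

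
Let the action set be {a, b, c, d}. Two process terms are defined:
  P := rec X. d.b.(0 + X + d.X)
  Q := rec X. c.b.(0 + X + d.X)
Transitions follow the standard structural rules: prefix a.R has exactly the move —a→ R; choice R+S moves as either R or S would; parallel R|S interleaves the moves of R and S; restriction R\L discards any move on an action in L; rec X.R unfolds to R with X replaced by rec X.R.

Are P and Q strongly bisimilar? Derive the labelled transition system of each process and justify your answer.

P ≁ Q

Reachable graph of P (3 states):
  s0 = rec X. d.b.(0 + X + d.X) :: ··d··> s1
  s1 = b.(0 + (rec X. d.b.(0 + X + d.X)) + d.(rec X. d.b.(0 + X + d.X))) :: ··b··> s2
  s2 = 0 + (rec X. d.b.(0 + X + d.X)) + d.(rec X. d.b.(0 + X + d.X)) :: ··d··> s0, ··d··> s1
Reachable graph of Q (3 states):
  t0 = rec X. c.b.(0 + X + d.X) :: ··c··> t1
  t1 = b.(0 + (rec X. c.b.(0 + X + d.X)) + d.(rec X. c.b.(0 + X + d.X))) :: ··b··> t2
  t2 = 0 + (rec X. c.b.(0 + X + d.X)) + d.(rec X. c.b.(0 + X + d.X)) :: ··c··> t1, ··d··> t0
Partition-refinement fixed point:
  B0 = {s0}
  B1 = {s1}
  B2 = {s2}
  B3 = {t0}
  B4 = {t1}
  B5 = {t2}
s0 ∈ B0, t0 ∈ B3 → different blocks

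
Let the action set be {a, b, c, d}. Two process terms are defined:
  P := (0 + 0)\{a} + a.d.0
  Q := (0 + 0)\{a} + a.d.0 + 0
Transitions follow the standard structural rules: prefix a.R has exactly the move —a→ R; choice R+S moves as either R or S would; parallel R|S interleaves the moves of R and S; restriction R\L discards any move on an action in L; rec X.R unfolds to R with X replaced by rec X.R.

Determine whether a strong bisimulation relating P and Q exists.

bisimilar

LTS(P): 3 reachable states
  p0 = (0 + 0)\{a} + a.d.0 | ··a··> p1
  p1 = d.0 | ··d··> p2
  p2 = 0 | ∅
LTS(Q): 3 reachable states
  q0 = (0 + 0)\{a} + a.d.0 + 0 | ··a··> q1
  q1 = d.0 | ··d··> q2
  q2 = 0 | ∅
Bisimilarity quotient blocks:
  B0 = {p0, q0}
  B1 = {p1, q1}
  B2 = {p2, q2}
p0 ∈ B0, q0 ∈ B0 → same block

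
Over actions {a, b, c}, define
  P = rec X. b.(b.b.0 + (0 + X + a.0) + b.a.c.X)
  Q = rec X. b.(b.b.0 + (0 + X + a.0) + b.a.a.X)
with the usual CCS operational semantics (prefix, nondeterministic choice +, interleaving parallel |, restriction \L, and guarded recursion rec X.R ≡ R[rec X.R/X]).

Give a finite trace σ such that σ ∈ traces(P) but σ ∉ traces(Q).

bbac

Reachable graph of P (6 states):
  m0 = rec X. b.(b.b.0 + (0 + X + a.0) + b.a.c.X) has moves -b-> m1
  m1 = b.b.0 + (0 + (rec X. b.(b.b.0 + (0 + X + a.0) + b.a.c.X)) + a.0) + b.a.c.(rec X. b.(b.b.0 + (0 + X + a.0) + b.a.c.X)) has moves -a-> m2, -b-> m1, -b-> m3, -b-> m4
  m2 = 0 has moves ∅
  m3 = a.c.(rec X. b.(b.b.0 + (0 + X + a.0) + b.a.c.X)) has moves -a-> m5
  m4 = b.0 has moves -b-> m2
  m5 = c.(rec X. b.(b.b.0 + (0 + X + a.0) + b.a.c.X)) has moves -c-> m0
Reachable graph of Q (6 states):
  n0 = rec X. b.(b.b.0 + (0 + X + a.0) + b.a.a.X) has moves -b-> n1
  n1 = b.b.0 + (0 + (rec X. b.(b.b.0 + (0 + X + a.0) + b.a.a.X)) + a.0) + b.a.a.(rec X. b.(b.b.0 + (0 + X + a.0) + b.a.a.X)) has moves -a-> n2, -b-> n1, -b-> n3, -b-> n4
  n2 = 0 has moves ∅
  n3 = a.a.(rec X. b.(b.b.0 + (0 + X + a.0) + b.a.a.X)) has moves -a-> n5
  n4 = b.0 has moves -b-> n2
  n5 = a.(rec X. b.(b.b.0 + (0 + X + a.0) + b.a.a.X)) has moves -a-> n0
Run σ = ⟨bbac⟩ on P: start {m0}
  after b @ step 1: {m1}
  after b @ step 2: {m1, m3, m4}
  after a @ step 3: {m2, m5}
  after c @ step 4: {m0}
  — P admits the full trace.
Run σ = ⟨bbac⟩ on Q: start {n0}
  after b @ step 1: {n1}
  after b @ step 2: {n1, n3, n4}
  after a @ step 3: {n2, n5}
  after c @ step 4: no successor for Q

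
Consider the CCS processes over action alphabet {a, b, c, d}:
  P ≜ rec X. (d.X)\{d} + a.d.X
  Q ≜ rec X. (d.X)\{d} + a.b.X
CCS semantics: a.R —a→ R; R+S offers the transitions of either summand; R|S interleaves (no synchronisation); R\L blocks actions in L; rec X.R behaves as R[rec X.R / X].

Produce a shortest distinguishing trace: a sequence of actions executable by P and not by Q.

P's transition system — 2 states:
  m0 = rec X. (d.X)\{d} + a.d.X :: --a--▸ m1
  m1 = d.(rec X. (d.X)\{d} + a.d.X) :: --d--▸ m0
Q's transition system — 2 states:
  n0 = rec X. (d.X)\{d} + a.b.X :: --a--▸ n1
  n1 = b.(rec X. (d.X)\{d} + a.b.X) :: --b--▸ n0
Trace ⟨ad⟩ through P, begin at {m0}:
  after a @ step 1: {m1}
  after d @ step 2: {m0}
  ✓ P
Trace ⟨ad⟩ through Q, begin at {n0}:
  after a @ step 1: {n1}
  after d @ step 2: ∅  — Q cannot continue

ad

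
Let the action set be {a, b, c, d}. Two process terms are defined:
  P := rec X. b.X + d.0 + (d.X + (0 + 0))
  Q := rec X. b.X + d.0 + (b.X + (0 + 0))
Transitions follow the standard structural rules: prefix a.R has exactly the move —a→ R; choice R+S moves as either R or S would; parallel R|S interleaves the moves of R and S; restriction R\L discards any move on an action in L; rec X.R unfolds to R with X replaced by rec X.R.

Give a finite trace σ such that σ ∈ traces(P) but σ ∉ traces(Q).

db

Reachable graph of P (2 states):
  s0 = rec X. b.X + d.0 + (d.X + (0 + 0)) has moves =b=> s0, =d=> s0, =d=> s1
  s1 = 0 has moves ∅
Reachable graph of Q (2 states):
  t0 = rec X. b.X + d.0 + (b.X + (0 + 0)) has moves =b=> t0, =d=> t1
  t1 = 0 has moves ∅
Run σ = ⟨db⟩ on P: start {s0}
  step 1 (d): {s0, s1}
  step 2 (b): {s0}
  P completes σ.
Run σ = ⟨db⟩ on Q: start {t0}
  step 1 (d): {t1}
  step 2 (b): ∅ (Q stuck)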